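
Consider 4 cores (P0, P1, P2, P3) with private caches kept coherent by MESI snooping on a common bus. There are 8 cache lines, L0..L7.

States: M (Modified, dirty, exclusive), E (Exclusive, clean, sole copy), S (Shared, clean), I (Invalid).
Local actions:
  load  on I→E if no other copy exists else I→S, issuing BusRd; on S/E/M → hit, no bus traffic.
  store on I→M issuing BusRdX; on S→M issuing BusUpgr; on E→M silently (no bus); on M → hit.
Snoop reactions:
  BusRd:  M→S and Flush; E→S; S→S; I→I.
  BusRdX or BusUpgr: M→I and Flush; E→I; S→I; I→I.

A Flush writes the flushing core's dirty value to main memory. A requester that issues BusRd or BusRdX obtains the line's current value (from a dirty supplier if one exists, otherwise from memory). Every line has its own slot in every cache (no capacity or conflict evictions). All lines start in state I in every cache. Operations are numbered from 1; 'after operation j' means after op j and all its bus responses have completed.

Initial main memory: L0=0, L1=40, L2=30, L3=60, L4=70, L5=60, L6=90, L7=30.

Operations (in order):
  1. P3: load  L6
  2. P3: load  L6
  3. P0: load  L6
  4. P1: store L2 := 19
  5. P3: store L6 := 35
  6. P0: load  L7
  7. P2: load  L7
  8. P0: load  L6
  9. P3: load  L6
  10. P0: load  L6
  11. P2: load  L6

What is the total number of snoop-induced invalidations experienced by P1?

invalidations = 0

  op1 P3: load  L6 → I/I/I/E on L6; bus BusRd; mem=90
  op2 P3: load  L6 → I/I/I/E on L6; bus (none); mem=90
  op3 P0: load  L6 → S/I/I/S on L6; bus BusRd; mem=90
  op4 P1: store L2 := 19 → I/M/I/I on L2; bus BusRdX; mem=30
  op5 P3: store L6 := 35 → I/I/I/M on L6; bus BusUpgr; mem=90
  op6 P0: load  L7 → E/I/I/I on L7; bus BusRd; mem=30
  op7 P2: load  L7 → S/I/S/I on L7; bus BusRd; mem=30
  op8 P0: load  L6 → S/I/I/S on L6; bus BusRd Flush; mem=35
  op9 P3: load  L6 → S/I/I/S on L6; bus (none); mem=35
  op10 P0: load  L6 → S/I/I/S on L6; bus (none); mem=35
  op11 P2: load  L6 → S/I/S/S on L6; bus BusRd; mem=35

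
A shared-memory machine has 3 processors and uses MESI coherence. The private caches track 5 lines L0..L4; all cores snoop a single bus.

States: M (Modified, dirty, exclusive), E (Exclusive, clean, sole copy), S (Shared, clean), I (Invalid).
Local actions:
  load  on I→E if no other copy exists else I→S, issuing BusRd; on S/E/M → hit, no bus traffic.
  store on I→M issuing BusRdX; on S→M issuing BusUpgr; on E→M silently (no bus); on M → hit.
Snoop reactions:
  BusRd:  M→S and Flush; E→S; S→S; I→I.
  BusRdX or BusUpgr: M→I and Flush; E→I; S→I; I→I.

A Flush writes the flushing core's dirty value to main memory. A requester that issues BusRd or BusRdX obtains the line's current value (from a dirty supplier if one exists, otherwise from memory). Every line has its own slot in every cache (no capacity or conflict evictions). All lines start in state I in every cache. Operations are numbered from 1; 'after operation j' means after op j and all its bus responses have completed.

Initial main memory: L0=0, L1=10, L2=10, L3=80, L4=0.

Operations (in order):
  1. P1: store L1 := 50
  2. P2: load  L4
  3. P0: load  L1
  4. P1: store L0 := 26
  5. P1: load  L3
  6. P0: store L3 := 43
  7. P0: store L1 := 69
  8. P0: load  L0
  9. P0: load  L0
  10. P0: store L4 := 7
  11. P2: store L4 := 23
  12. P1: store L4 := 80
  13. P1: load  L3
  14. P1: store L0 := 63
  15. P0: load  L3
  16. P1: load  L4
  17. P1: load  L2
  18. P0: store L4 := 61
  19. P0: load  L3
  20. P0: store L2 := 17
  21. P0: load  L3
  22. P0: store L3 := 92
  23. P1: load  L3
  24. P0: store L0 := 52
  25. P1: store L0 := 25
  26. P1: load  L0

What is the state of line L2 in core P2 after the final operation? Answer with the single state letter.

state = I

[1] P1: store L1 := 50 | P0:I, P1:M(50), P2:I | bus: BusRdX
[2] P2: load  L4 | P0:I, P1:I, P2:E(0) | bus: BusRd
[3] P0: load  L1 | P0:S(50), P1:S(50), P2:I | bus: BusRd,Flush
[4] P1: store L0 := 26 | P0:I, P1:M(26), P2:I | bus: BusRdX
[5] P1: load  L3 | P0:I, P1:E(80), P2:I | bus: BusRd
[6] P0: store L3 := 43 | P0:M(43), P1:I, P2:I | bus: BusRdX
[7] P0: store L1 := 69 | P0:M(69), P1:I, P2:I | bus: BusUpgr
[8] P0: load  L0 | P0:S(26), P1:S(26), P2:I | bus: BusRd,Flush
[9] P0: load  L0 | P0:S(26), P1:S(26), P2:I | bus: none
[10] P0: store L4 := 7 | P0:M(7), P1:I, P2:I | bus: BusRdX
[11] P2: store L4 := 23 | P0:I, P1:I, P2:M(23) | bus: BusRdX,Flush
[12] P1: store L4 := 80 | P0:I, P1:M(80), P2:I | bus: BusRdX,Flush
[13] P1: load  L3 | P0:S(43), P1:S(43), P2:I | bus: BusRd,Flush
[14] P1: store L0 := 63 | P0:I, P1:M(63), P2:I | bus: BusUpgr
[15] P0: load  L3 | P0:S(43), P1:S(43), P2:I | bus: none
[16] P1: load  L4 | P0:I, P1:M(80), P2:I | bus: none
[17] P1: load  L2 | P0:I, P1:E(10), P2:I | bus: BusRd
[18] P0: store L4 := 61 | P0:M(61), P1:I, P2:I | bus: BusRdX,Flush
[19] P0: load  L3 | P0:S(43), P1:S(43), P2:I | bus: none
[20] P0: store L2 := 17 | P0:M(17), P1:I, P2:I | bus: BusRdX
[21] P0: load  L3 | P0:S(43), P1:S(43), P2:I | bus: none
[22] P0: store L3 := 92 | P0:M(92), P1:I, P2:I | bus: BusUpgr
[23] P1: load  L3 | P0:S(92), P1:S(92), P2:I | bus: BusRd,Flush
[24] P0: store L0 := 52 | P0:M(52), P1:I, P2:I | bus: BusRdX,Flush
[25] P1: store L0 := 25 | P0:I, P1:M(25), P2:I | bus: BusRdX,Flush
[26] P1: load  L0 | P0:I, P1:M(25), P2:I | bus: none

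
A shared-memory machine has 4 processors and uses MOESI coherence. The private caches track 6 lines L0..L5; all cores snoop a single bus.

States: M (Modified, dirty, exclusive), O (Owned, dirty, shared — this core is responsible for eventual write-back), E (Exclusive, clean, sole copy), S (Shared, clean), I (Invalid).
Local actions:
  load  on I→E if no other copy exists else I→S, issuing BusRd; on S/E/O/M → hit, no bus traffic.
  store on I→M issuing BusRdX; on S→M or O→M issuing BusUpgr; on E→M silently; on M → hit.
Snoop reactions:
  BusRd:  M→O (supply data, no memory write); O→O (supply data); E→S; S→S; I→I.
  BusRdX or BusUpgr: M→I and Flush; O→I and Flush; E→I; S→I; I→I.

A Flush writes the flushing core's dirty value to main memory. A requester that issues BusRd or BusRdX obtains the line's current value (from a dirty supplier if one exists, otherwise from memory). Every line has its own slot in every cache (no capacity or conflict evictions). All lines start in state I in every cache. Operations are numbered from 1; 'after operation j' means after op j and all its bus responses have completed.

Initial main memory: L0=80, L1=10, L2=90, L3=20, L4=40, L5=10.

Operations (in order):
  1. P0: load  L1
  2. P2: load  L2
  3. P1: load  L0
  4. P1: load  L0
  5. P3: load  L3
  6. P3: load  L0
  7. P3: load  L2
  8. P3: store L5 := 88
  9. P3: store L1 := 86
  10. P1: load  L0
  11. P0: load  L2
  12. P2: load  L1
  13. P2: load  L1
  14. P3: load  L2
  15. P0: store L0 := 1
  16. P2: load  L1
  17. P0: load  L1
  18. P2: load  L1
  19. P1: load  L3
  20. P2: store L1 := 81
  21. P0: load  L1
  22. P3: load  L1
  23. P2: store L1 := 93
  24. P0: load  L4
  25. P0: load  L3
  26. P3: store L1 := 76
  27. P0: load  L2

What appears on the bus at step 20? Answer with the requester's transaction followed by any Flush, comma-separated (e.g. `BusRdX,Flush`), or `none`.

[1] P0: load  L1 | P0:E(10), P1:I, P2:I, P3:I | bus: BusRd
[2] P2: load  L2 | P0:I, P1:I, P2:E(90), P3:I | bus: BusRd
[3] P1: load  L0 | P0:I, P1:E(80), P2:I, P3:I | bus: BusRd
[4] P1: load  L0 | P0:I, P1:E(80), P2:I, P3:I | bus: none
[5] P3: load  L3 | P0:I, P1:I, P2:I, P3:E(20) | bus: BusRd
[6] P3: load  L0 | P0:I, P1:S(80), P2:I, P3:S(80) | bus: BusRd
[7] P3: load  L2 | P0:I, P1:I, P2:S(90), P3:S(90) | bus: BusRd
[8] P3: store L5 := 88 | P0:I, P1:I, P2:I, P3:M(88) | bus: BusRdX
[9] P3: store L1 := 86 | P0:I, P1:I, P2:I, P3:M(86) | bus: BusRdX
[10] P1: load  L0 | P0:I, P1:S(80), P2:I, P3:S(80) | bus: none
[11] P0: load  L2 | P0:S(90), P1:I, P2:S(90), P3:S(90) | bus: BusRd
[12] P2: load  L1 | P0:I, P1:I, P2:S(86), P3:O(86) | bus: BusRd
[13] P2: load  L1 | P0:I, P1:I, P2:S(86), P3:O(86) | bus: none
[14] P3: load  L2 | P0:S(90), P1:I, P2:S(90), P3:S(90) | bus: none
[15] P0: store L0 := 1 | P0:M(1), P1:I, P2:I, P3:I | bus: BusRdX
[16] P2: load  L1 | P0:I, P1:I, P2:S(86), P3:O(86) | bus: none
[17] P0: load  L1 | P0:S(86), P1:I, P2:S(86), P3:O(86) | bus: BusRd
[18] P2: load  L1 | P0:S(86), P1:I, P2:S(86), P3:O(86) | bus: none
[19] P1: load  L3 | P0:I, P1:S(20), P2:I, P3:S(20) | bus: BusRd
[20] P2: store L1 := 81 | P0:I, P1:I, P2:M(81), P3:I | bus: BusUpgr,Flush
[21] P0: load  L1 | P0:S(81), P1:I, P2:O(81), P3:I | bus: BusRd
[22] P3: load  L1 | P0:S(81), P1:I, P2:O(81), P3:S(81) | bus: BusRd
[23] P2: store L1 := 93 | P0:I, P1:I, P2:M(93), P3:I | bus: BusUpgr
[24] P0: load  L4 | P0:E(40), P1:I, P2:I, P3:I | bus: BusRd
[25] P0: load  L3 | P0:S(20), P1:S(20), P2:I, P3:S(20) | bus: BusRd
[26] P3: store L1 := 76 | P0:I, P1:I, P2:I, P3:M(76) | bus: BusRdX,Flush
[27] P0: load  L2 | P0:S(90), P1:I, P2:S(90), P3:S(90) | bus: none

bus = BusUpgr,Flush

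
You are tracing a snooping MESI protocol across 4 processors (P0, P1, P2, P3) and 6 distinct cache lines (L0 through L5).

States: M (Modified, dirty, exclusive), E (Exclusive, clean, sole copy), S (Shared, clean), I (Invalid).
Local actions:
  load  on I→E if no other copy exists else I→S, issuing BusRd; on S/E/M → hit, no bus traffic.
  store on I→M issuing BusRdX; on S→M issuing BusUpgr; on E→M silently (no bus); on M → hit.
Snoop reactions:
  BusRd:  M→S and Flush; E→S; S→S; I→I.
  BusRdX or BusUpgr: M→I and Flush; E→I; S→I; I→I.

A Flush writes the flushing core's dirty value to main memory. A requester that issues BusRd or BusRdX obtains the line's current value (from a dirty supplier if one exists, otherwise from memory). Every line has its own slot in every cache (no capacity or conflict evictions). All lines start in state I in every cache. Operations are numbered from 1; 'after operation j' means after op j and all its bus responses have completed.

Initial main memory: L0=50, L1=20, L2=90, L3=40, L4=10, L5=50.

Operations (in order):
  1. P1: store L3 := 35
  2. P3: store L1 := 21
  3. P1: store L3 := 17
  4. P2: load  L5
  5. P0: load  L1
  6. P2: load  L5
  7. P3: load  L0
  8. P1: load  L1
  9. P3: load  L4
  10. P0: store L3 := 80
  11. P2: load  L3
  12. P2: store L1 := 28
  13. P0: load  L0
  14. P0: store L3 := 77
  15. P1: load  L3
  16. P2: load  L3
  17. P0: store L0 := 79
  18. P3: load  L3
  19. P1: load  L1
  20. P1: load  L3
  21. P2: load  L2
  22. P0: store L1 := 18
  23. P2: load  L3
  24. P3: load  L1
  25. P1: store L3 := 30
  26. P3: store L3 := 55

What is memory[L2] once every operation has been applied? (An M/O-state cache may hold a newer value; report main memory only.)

  op1 P1: store L3 := 35 → I/M/I/I on L3; bus BusRdX; mem=40
  op2 P3: store L1 := 21 → I/I/I/M on L1; bus BusRdX; mem=20
  op3 P1: store L3 := 17 → I/M/I/I on L3; bus (none); mem=40
  op4 P2: load  L5 → I/I/E/I on L5; bus BusRd; mem=50
  op5 P0: load  L1 → S/I/I/S on L1; bus BusRd Flush; mem=21
  op6 P2: load  L5 → I/I/E/I on L5; bus (none); mem=50
  op7 P3: load  L0 → I/I/I/E on L0; bus BusRd; mem=50
  op8 P1: load  L1 → S/S/I/S on L1; bus BusRd; mem=21
  op9 P3: load  L4 → I/I/I/E on L4; bus BusRd; mem=10
  op10 P0: store L3 := 80 → M/I/I/I on L3; bus BusRdX Flush; mem=17
  op11 P2: load  L3 → S/I/S/I on L3; bus BusRd Flush; mem=80
  op12 P2: store L1 := 28 → I/I/M/I on L1; bus BusRdX; mem=21
  op13 P0: load  L0 → S/I/I/S on L0; bus BusRd; mem=50
  op14 P0: store L3 := 77 → M/I/I/I on L3; bus BusUpgr; mem=80
  op15 P1: load  L3 → S/S/I/I on L3; bus BusRd Flush; mem=77
  op16 P2: load  L3 → S/S/S/I on L3; bus BusRd; mem=77
  op17 P0: store L0 := 79 → M/I/I/I on L0; bus BusUpgr; mem=50
  op18 P3: load  L3 → S/S/S/S on L3; bus BusRd; mem=77
  op19 P1: load  L1 → I/S/S/I on L1; bus BusRd Flush; mem=28
  op20 P1: load  L3 → S/S/S/S on L3; bus (none); mem=77
  op21 P2: load  L2 → I/I/E/I on L2; bus BusRd; mem=90
  op22 P0: store L1 := 18 → M/I/I/I on L1; bus BusRdX; mem=28
  op23 P2: load  L3 → S/S/S/S on L3; bus (none); mem=77
  op24 P3: load  L1 → S/I/I/S on L1; bus BusRd Flush; mem=18
  op25 P1: store L3 := 30 → I/M/I/I on L3; bus BusUpgr; mem=77
  op26 P3: store L3 := 55 → I/I/I/M on L3; bus BusRdX Flush; mem=30

memory[L2] = 90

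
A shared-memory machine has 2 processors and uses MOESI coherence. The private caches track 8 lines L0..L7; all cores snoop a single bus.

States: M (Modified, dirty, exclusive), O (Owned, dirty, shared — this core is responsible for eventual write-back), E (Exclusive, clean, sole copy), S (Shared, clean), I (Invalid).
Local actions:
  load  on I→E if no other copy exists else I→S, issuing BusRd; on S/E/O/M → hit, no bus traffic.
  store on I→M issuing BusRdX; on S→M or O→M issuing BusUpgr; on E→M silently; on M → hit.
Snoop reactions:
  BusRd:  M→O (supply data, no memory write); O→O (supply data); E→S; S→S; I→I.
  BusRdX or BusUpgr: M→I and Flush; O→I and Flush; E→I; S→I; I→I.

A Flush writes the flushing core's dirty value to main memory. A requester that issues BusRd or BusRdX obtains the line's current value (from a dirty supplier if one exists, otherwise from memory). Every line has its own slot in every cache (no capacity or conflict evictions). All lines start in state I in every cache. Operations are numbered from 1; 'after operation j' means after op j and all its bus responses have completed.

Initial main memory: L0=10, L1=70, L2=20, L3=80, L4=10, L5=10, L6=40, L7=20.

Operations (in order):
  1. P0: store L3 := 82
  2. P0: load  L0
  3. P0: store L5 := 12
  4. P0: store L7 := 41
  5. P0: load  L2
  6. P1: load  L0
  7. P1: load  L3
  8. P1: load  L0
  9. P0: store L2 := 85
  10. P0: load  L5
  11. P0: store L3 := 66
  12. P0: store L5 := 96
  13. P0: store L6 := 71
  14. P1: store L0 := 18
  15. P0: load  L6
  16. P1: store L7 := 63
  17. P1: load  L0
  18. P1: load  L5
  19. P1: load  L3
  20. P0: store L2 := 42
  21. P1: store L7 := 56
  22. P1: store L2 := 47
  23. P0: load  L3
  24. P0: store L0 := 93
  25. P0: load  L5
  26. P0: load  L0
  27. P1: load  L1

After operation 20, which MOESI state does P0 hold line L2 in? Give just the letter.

  op1 P0: store L3 := 82 → M/I on L3; bus BusRdX; mem=80
  op2 P0: load  L0 → E/I on L0; bus BusRd; mem=10
  op3 P0: store L5 := 12 → M/I on L5; bus BusRdX; mem=10
  op4 P0: store L7 := 41 → M/I on L7; bus BusRdX; mem=20
  op5 P0: load  L2 → E/I on L2; bus BusRd; mem=20
  op6 P1: load  L0 → S/S on L0; bus BusRd; mem=10
  op7 P1: load  L3 → O/S on L3; bus BusRd; mem=80
  op8 P1: load  L0 → S/S on L0; bus (none); mem=10
  op9 P0: store L2 := 85 → M/I on L2; bus (none); mem=20
  op10 P0: load  L5 → M/I on L5; bus (none); mem=10
  op11 P0: store L3 := 66 → M/I on L3; bus BusUpgr; mem=80
  op12 P0: store L5 := 96 → M/I on L5; bus (none); mem=10
  op13 P0: store L6 := 71 → M/I on L6; bus BusRdX; mem=40
  op14 P1: store L0 := 18 → I/M on L0; bus BusUpgr; mem=10
  op15 P0: load  L6 → M/I on L6; bus (none); mem=40
  op16 P1: store L7 := 63 → I/M on L7; bus BusRdX Flush; mem=41
  op17 P1: load  L0 → I/M on L0; bus (none); mem=10
  op18 P1: load  L5 → O/S on L5; bus BusRd; mem=10
  op19 P1: load  L3 → O/S on L3; bus BusRd; mem=80
  op20 P0: store L2 := 42 → M/I on L2; bus (none); mem=20
  op21 P1: store L7 := 56 → I/M on L7; bus (none); mem=41
  op22 P1: store L2 := 47 → I/M on L2; bus BusRdX Flush; mem=42
  op23 P0: load  L3 → O/S on L3; bus (none); mem=80
  op24 P0: store L0 := 93 → M/I on L0; bus BusRdX Flush; mem=18
  op25 P0: load  L5 → O/S on L5; bus (none); mem=10
  op26 P0: load  L0 → M/I on L0; bus (none); mem=18
  op27 P1: load  L1 → I/E on L1; bus BusRd; mem=70

state = M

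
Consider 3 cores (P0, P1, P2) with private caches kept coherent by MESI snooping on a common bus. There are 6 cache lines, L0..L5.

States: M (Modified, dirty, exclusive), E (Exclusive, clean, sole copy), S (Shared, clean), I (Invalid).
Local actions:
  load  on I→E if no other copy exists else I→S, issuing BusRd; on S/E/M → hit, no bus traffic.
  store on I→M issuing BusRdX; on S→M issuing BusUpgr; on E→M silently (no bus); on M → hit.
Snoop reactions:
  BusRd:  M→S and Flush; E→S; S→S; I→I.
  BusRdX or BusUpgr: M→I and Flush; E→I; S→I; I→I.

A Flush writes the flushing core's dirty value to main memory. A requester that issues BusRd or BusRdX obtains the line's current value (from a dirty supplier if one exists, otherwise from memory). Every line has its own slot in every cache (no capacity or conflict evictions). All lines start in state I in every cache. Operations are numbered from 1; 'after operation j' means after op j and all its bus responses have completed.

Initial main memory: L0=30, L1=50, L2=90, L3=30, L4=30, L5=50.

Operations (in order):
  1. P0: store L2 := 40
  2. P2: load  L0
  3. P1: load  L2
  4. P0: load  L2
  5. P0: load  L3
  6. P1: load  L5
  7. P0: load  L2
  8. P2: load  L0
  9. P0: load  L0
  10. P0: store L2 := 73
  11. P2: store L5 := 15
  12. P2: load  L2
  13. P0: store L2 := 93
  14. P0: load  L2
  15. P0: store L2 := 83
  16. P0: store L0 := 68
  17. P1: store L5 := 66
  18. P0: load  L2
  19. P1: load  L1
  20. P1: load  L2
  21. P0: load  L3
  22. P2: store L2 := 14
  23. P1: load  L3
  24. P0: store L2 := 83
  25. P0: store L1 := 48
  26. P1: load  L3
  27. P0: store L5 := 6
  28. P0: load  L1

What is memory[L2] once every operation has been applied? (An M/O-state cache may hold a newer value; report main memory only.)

memory[L2] = 14

step 1: P0: store L2 := 40  ⟶  MII  (L2)  txn=BusRdX  M[L2]=90
step 2: P2: load  L0  ⟶  IIE  (L0)  txn=BusRd  M[L0]=30
step 3: P1: load  L2  ⟶  SSI  (L2)  txn=BusRd+Flush  M[L2]=40
step 4: P0: load  L2  ⟶  SSI  (L2)  txn=∅  M[L2]=40
step 5: P0: load  L3  ⟶  EII  (L3)  txn=BusRd  M[L3]=30
step 6: P1: load  L5  ⟶  IEI  (L5)  txn=BusRd  M[L5]=50
step 7: P0: load  L2  ⟶  SSI  (L2)  txn=∅  M[L2]=40
step 8: P2: load  L0  ⟶  IIE  (L0)  txn=∅  M[L0]=30
step 9: P0: load  L0  ⟶  SIS  (L0)  txn=BusRd  M[L0]=30
step 10: P0: store L2 := 73  ⟶  MII  (L2)  txn=BusUpgr  M[L2]=40
step 11: P2: store L5 := 15  ⟶  IIM  (L5)  txn=BusRdX  M[L5]=50
step 12: P2: load  L2  ⟶  SIS  (L2)  txn=BusRd+Flush  M[L2]=73
step 13: P0: store L2 := 93  ⟶  MII  (L2)  txn=BusUpgr  M[L2]=73
step 14: P0: load  L2  ⟶  MII  (L2)  txn=∅  M[L2]=73
step 15: P0: store L2 := 83  ⟶  MII  (L2)  txn=∅  M[L2]=73
step 16: P0: store L0 := 68  ⟶  MII  (L0)  txn=BusUpgr  M[L0]=30
step 17: P1: store L5 := 66  ⟶  IMI  (L5)  txn=BusRdX+Flush  M[L5]=15
step 18: P0: load  L2  ⟶  MII  (L2)  txn=∅  M[L2]=73
step 19: P1: load  L1  ⟶  IEI  (L1)  txn=BusRd  M[L1]=50
step 20: P1: load  L2  ⟶  SSI  (L2)  txn=BusRd+Flush  M[L2]=83
step 21: P0: load  L3  ⟶  EII  (L3)  txn=∅  M[L3]=30
step 22: P2: store L2 := 14  ⟶  IIM  (L2)  txn=BusRdX  M[L2]=83
step 23: P1: load  L3  ⟶  SSI  (L3)  txn=BusRd  M[L3]=30
step 24: P0: store L2 := 83  ⟶  MII  (L2)  txn=BusRdX+Flush  M[L2]=14
step 25: P0: store L1 := 48  ⟶  MII  (L1)  txn=BusRdX  M[L1]=50
step 26: P1: load  L3  ⟶  SSI  (L3)  txn=∅  M[L3]=30
step 27: P0: store L5 := 6  ⟶  MII  (L5)  txn=BusRdX+Flush  M[L5]=66
step 28: P0: load  L1  ⟶  MII  (L1)  txn=∅  M[L1]=50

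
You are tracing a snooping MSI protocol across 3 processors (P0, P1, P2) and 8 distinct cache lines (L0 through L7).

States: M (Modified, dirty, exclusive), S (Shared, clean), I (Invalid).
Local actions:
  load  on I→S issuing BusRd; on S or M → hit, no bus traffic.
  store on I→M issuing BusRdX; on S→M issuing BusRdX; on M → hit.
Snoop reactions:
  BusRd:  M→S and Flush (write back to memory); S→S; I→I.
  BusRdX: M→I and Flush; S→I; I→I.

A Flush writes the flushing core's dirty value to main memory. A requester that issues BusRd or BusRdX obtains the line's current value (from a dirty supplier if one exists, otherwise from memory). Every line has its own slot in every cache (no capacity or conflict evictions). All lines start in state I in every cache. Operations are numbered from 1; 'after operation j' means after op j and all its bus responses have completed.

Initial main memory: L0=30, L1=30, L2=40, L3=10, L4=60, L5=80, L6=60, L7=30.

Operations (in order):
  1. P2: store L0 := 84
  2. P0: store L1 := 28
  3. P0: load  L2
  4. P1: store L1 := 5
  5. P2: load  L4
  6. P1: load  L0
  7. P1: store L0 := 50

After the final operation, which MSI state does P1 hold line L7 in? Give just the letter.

state = I

1. P2: store L0 := 84  bus=[BusRdX]  L0: P0=I P1=I P2=M  mem[L0]=30
2. P0: store L1 := 28  bus=[BusRdX]  L1: P0=M P1=I P2=I  mem[L1]=30
3. P0: load  L2  bus=[BusRd]  L2: P0=S P1=I P2=I  mem[L2]=40
4. P1: store L1 := 5  bus=[BusRdX,Flush]  L1: P0=I P1=M P2=I  mem[L1]=28
5. P2: load  L4  bus=[BusRd]  L4: P0=I P1=I P2=S  mem[L4]=60
6. P1: load  L0  bus=[BusRd,Flush]  L0: P0=I P1=S P2=S  mem[L0]=84
7. P1: store L0 := 50  bus=[BusRdX]  L0: P0=I P1=M P2=I  mem[L0]=84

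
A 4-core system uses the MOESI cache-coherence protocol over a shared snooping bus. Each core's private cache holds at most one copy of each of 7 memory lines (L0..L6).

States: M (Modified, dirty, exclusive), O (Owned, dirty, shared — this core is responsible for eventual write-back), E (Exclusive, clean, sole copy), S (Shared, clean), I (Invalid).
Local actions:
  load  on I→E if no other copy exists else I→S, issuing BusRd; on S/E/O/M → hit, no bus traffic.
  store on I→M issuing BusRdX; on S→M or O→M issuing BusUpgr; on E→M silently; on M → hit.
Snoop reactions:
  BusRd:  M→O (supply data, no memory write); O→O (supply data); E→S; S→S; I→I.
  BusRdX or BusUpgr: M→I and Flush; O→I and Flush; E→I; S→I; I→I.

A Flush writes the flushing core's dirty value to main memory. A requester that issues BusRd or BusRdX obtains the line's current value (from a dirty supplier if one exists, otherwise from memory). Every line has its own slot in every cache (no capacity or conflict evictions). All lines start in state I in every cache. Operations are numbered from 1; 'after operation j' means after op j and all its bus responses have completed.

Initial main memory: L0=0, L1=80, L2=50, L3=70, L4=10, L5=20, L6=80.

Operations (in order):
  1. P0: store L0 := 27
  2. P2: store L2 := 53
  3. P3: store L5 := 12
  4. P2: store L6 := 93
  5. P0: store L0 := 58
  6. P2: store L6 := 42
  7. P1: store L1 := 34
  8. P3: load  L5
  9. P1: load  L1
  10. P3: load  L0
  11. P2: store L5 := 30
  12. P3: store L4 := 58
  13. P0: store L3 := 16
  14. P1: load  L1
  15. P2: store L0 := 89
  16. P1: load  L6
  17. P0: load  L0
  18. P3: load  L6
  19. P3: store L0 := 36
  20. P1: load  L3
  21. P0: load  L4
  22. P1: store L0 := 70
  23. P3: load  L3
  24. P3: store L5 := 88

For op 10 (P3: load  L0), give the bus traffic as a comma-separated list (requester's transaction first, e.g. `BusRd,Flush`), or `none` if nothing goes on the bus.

step 1: P0: store L0 := 27  ⟶  MIII  (L0)  txn=BusRdX  M[L0]=0
step 2: P2: store L2 := 53  ⟶  IIMI  (L2)  txn=BusRdX  M[L2]=50
step 3: P3: store L5 := 12  ⟶  IIIM  (L5)  txn=BusRdX  M[L5]=20
step 4: P2: store L6 := 93  ⟶  IIMI  (L6)  txn=BusRdX  M[L6]=80
step 5: P0: store L0 := 58  ⟶  MIII  (L0)  txn=∅  M[L0]=0
step 6: P2: store L6 := 42  ⟶  IIMI  (L6)  txn=∅  M[L6]=80
step 7: P1: store L1 := 34  ⟶  IMII  (L1)  txn=BusRdX  M[L1]=80
step 8: P3: load  L5  ⟶  IIIM  (L5)  txn=∅  M[L5]=20
step 9: P1: load  L1  ⟶  IMII  (L1)  txn=∅  M[L1]=80
step 10: P3: load  L0  ⟶  OIIS  (L0)  txn=BusRd  M[L0]=0
step 11: P2: store L5 := 30  ⟶  IIMI  (L5)  txn=BusRdX+Flush  M[L5]=12
step 12: P3: store L4 := 58  ⟶  IIIM  (L4)  txn=BusRdX  M[L4]=10
step 13: P0: store L3 := 16  ⟶  MIII  (L3)  txn=BusRdX  M[L3]=70
step 14: P1: load  L1  ⟶  IMII  (L1)  txn=∅  M[L1]=80
step 15: P2: store L0 := 89  ⟶  IIMI  (L0)  txn=BusRdX+Flush  M[L0]=58
step 16: P1: load  L6  ⟶  ISOI  (L6)  txn=BusRd  M[L6]=80
step 17: P0: load  L0  ⟶  SIOI  (L0)  txn=BusRd  M[L0]=58
step 18: P3: load  L6  ⟶  ISOS  (L6)  txn=BusRd  M[L6]=80
step 19: P3: store L0 := 36  ⟶  IIIM  (L0)  txn=BusRdX+Flush  M[L0]=89
step 20: P1: load  L3  ⟶  OSII  (L3)  txn=BusRd  M[L3]=70
step 21: P0: load  L4  ⟶  SIIO  (L4)  txn=BusRd  M[L4]=10
step 22: P1: store L0 := 70  ⟶  IMII  (L0)  txn=BusRdX+Flush  M[L0]=36
step 23: P3: load  L3  ⟶  OSIS  (L3)  txn=BusRd  M[L3]=70
step 24: P3: store L5 := 88  ⟶  IIIM  (L5)  txn=BusRdX+Flush  M[L5]=30

bus = BusRd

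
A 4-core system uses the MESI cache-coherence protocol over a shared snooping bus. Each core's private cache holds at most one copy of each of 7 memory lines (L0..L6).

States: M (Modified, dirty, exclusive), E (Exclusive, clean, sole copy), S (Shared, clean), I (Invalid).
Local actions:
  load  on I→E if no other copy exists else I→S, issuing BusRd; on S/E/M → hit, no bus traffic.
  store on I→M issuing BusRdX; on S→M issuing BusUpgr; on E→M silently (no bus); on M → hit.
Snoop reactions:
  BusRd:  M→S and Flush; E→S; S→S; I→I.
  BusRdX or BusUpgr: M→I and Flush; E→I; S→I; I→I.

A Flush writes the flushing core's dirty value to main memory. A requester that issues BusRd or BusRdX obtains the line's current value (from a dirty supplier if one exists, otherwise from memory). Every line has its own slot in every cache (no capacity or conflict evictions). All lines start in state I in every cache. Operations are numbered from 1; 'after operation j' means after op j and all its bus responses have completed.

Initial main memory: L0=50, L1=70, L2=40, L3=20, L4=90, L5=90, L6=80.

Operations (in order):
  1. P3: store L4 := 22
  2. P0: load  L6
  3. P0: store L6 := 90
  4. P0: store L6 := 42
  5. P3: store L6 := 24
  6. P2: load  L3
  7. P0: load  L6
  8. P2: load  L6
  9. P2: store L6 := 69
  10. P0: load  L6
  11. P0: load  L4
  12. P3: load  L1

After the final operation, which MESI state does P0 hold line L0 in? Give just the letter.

1. P3: store L4 := 22  bus=[BusRdX]  L4: P0=I P1=I P2=I P3=M  mem[L4]=90
2. P0: load  L6  bus=[BusRd]  L6: P0=E P1=I P2=I P3=I  mem[L6]=80
3. P0: store L6 := 90  bus=[-]  L6: P0=M P1=I P2=I P3=I  mem[L6]=80
4. P0: store L6 := 42  bus=[-]  L6: P0=M P1=I P2=I P3=I  mem[L6]=80
5. P3: store L6 := 24  bus=[BusRdX,Flush]  L6: P0=I P1=I P2=I P3=M  mem[L6]=42
6. P2: load  L3  bus=[BusRd]  L3: P0=I P1=I P2=E P3=I  mem[L3]=20
7. P0: load  L6  bus=[BusRd,Flush]  L6: P0=S P1=I P2=I P3=S  mem[L6]=24
8. P2: load  L6  bus=[BusRd]  L6: P0=S P1=I P2=S P3=S  mem[L6]=24
9. P2: store L6 := 69  bus=[BusUpgr]  L6: P0=I P1=I P2=M P3=I  mem[L6]=24
10. P0: load  L6  bus=[BusRd,Flush]  L6: P0=S P1=I P2=S P3=I  mem[L6]=69
11. P0: load  L4  bus=[BusRd,Flush]  L4: P0=S P1=I P2=I P3=S  mem[L4]=22
12. P3: load  L1  bus=[BusRd]  L1: P0=I P1=I P2=I P3=E  mem[L1]=70

state = I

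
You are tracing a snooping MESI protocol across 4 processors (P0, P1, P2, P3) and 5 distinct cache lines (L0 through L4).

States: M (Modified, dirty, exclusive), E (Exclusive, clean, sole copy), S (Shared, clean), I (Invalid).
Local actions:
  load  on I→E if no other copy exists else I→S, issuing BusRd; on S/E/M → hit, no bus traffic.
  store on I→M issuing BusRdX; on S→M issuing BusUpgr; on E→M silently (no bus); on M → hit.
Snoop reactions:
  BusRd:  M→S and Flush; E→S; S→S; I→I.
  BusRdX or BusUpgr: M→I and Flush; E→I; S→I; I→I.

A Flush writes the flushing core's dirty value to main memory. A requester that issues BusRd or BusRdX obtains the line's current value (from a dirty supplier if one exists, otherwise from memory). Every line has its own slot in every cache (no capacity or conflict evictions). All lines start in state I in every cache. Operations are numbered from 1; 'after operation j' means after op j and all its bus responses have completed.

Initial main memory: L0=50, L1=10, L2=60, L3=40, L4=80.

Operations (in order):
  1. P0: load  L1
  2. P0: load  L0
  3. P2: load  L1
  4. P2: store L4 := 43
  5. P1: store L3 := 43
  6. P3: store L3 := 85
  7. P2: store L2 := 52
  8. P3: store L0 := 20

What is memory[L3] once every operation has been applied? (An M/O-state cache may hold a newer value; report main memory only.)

memory[L3] = 43

1. P0: load  L1  bus=[BusRd]  L1: P0=E P1=I P2=I P3=I  mem[L1]=10
2. P0: load  L0  bus=[BusRd]  L0: P0=E P1=I P2=I P3=I  mem[L0]=50
3. P2: load  L1  bus=[BusRd]  L1: P0=S P1=I P2=S P3=I  mem[L1]=10
4. P2: store L4 := 43  bus=[BusRdX]  L4: P0=I P1=I P2=M P3=I  mem[L4]=80
5. P1: store L3 := 43  bus=[BusRdX]  L3: P0=I P1=M P2=I P3=I  mem[L3]=40
6. P3: store L3 := 85  bus=[BusRdX,Flush]  L3: P0=I P1=I P2=I P3=M  mem[L3]=43
7. P2: store L2 := 52  bus=[BusRdX]  L2: P0=I P1=I P2=M P3=I  mem[L2]=60
8. P3: store L0 := 20  bus=[BusRdX]  L0: P0=I P1=I P2=I P3=M  mem[L0]=50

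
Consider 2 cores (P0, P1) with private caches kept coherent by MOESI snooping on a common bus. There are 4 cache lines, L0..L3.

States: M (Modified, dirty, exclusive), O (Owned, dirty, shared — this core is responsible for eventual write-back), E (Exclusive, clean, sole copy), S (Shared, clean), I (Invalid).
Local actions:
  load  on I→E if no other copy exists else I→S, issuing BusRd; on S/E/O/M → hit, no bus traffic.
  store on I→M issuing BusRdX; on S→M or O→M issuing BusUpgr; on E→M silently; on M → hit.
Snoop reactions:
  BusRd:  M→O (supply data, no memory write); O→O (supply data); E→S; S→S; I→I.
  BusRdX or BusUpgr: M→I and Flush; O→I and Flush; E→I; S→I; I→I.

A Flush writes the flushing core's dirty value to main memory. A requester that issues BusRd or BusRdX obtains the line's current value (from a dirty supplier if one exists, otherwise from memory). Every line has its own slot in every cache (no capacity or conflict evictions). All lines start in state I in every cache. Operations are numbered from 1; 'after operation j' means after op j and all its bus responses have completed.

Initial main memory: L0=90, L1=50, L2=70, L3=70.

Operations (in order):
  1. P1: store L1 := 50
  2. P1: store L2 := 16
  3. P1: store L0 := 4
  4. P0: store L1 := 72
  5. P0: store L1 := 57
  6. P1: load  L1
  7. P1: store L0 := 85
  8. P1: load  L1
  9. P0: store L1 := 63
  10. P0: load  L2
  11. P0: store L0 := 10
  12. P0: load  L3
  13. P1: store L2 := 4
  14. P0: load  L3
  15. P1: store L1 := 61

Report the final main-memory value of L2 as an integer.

memory[L2] = 70

step 1: P1: store L1 := 50  ⟶  IM  (L1)  txn=BusRdX  M[L1]=50
step 2: P1: store L2 := 16  ⟶  IM  (L2)  txn=BusRdX  M[L2]=70
step 3: P1: store L0 := 4  ⟶  IM  (L0)  txn=BusRdX  M[L0]=90
step 4: P0: store L1 := 72  ⟶  MI  (L1)  txn=BusRdX+Flush  M[L1]=50
step 5: P0: store L1 := 57  ⟶  MI  (L1)  txn=∅  M[L1]=50
step 6: P1: load  L1  ⟶  OS  (L1)  txn=BusRd  M[L1]=50
step 7: P1: store L0 := 85  ⟶  IM  (L0)  txn=∅  M[L0]=90
step 8: P1: load  L1  ⟶  OS  (L1)  txn=∅  M[L1]=50
step 9: P0: store L1 := 63  ⟶  MI  (L1)  txn=BusUpgr  M[L1]=50
step 10: P0: load  L2  ⟶  SO  (L2)  txn=BusRd  M[L2]=70
step 11: P0: store L0 := 10  ⟶  MI  (L0)  txn=BusRdX+Flush  M[L0]=85
step 12: P0: load  L3  ⟶  EI  (L3)  txn=BusRd  M[L3]=70
step 13: P1: store L2 := 4  ⟶  IM  (L2)  txn=BusUpgr  M[L2]=70
step 14: P0: load  L3  ⟶  EI  (L3)  txn=∅  M[L3]=70
step 15: P1: store L1 := 61  ⟶  IM  (L1)  txn=BusRdX+Flush  M[L1]=63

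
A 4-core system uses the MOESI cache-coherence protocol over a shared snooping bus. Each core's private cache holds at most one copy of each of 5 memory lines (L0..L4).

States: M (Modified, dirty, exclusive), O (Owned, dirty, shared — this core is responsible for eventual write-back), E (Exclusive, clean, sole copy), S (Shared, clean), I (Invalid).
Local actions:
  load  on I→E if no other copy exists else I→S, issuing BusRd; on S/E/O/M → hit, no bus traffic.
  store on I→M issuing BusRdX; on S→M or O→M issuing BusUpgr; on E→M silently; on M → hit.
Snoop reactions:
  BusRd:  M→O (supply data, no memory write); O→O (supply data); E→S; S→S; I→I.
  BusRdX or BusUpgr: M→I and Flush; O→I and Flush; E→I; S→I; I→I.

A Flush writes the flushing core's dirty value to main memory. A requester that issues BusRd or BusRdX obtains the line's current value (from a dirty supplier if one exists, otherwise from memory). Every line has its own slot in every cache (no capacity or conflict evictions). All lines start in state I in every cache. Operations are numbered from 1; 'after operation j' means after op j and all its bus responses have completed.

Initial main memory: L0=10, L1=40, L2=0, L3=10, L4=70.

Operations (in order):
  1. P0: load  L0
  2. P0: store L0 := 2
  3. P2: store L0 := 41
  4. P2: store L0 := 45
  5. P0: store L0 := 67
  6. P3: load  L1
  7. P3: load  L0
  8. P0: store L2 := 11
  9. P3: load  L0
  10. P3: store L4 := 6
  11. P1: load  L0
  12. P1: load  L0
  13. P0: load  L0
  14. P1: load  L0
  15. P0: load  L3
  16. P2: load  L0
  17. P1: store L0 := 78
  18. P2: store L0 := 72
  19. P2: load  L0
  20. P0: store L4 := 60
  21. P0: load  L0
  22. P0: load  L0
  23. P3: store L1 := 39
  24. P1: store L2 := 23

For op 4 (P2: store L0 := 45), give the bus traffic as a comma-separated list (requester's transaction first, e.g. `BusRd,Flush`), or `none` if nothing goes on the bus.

step 1: P0: load  L0  ⟶  EIII  (L0)  txn=BusRd  M[L0]=10
step 2: P0: store L0 := 2  ⟶  MIII  (L0)  txn=∅  M[L0]=10
step 3: P2: store L0 := 41  ⟶  IIMI  (L0)  txn=BusRdX+Flush  M[L0]=2
step 4: P2: store L0 := 45  ⟶  IIMI  (L0)  txn=∅  M[L0]=2
step 5: P0: store L0 := 67  ⟶  MIII  (L0)  txn=BusRdX+Flush  M[L0]=45
step 6: P3: load  L1  ⟶  IIIE  (L1)  txn=BusRd  M[L1]=40
step 7: P3: load  L0  ⟶  OIIS  (L0)  txn=BusRd  M[L0]=45
step 8: P0: store L2 := 11  ⟶  MIII  (L2)  txn=BusRdX  M[L2]=0
step 9: P3: load  L0  ⟶  OIIS  (L0)  txn=∅  M[L0]=45
step 10: P3: store L4 := 6  ⟶  IIIM  (L4)  txn=BusRdX  M[L4]=70
step 11: P1: load  L0  ⟶  OSIS  (L0)  txn=BusRd  M[L0]=45
step 12: P1: load  L0  ⟶  OSIS  (L0)  txn=∅  M[L0]=45
step 13: P0: load  L0  ⟶  OSIS  (L0)  txn=∅  M[L0]=45
step 14: P1: load  L0  ⟶  OSIS  (L0)  txn=∅  M[L0]=45
step 15: P0: load  L3  ⟶  EIII  (L3)  txn=BusRd  M[L3]=10
step 16: P2: load  L0  ⟶  OSSS  (L0)  txn=BusRd  M[L0]=45
step 17: P1: store L0 := 78  ⟶  IMII  (L0)  txn=BusUpgr+Flush  M[L0]=67
step 18: P2: store L0 := 72  ⟶  IIMI  (L0)  txn=BusRdX+Flush  M[L0]=78
step 19: P2: load  L0  ⟶  IIMI  (L0)  txn=∅  M[L0]=78
step 20: P0: store L4 := 60  ⟶  MIII  (L4)  txn=BusRdX+Flush  M[L4]=6
step 21: P0: load  L0  ⟶  SIOI  (L0)  txn=BusRd  M[L0]=78
step 22: P0: load  L0  ⟶  SIOI  (L0)  txn=∅  M[L0]=78
step 23: P3: store L1 := 39  ⟶  IIIM  (L1)  txn=∅  M[L1]=40
step 24: P1: store L2 := 23  ⟶  IMII  (L2)  txn=BusRdX+Flush  M[L2]=11

bus = none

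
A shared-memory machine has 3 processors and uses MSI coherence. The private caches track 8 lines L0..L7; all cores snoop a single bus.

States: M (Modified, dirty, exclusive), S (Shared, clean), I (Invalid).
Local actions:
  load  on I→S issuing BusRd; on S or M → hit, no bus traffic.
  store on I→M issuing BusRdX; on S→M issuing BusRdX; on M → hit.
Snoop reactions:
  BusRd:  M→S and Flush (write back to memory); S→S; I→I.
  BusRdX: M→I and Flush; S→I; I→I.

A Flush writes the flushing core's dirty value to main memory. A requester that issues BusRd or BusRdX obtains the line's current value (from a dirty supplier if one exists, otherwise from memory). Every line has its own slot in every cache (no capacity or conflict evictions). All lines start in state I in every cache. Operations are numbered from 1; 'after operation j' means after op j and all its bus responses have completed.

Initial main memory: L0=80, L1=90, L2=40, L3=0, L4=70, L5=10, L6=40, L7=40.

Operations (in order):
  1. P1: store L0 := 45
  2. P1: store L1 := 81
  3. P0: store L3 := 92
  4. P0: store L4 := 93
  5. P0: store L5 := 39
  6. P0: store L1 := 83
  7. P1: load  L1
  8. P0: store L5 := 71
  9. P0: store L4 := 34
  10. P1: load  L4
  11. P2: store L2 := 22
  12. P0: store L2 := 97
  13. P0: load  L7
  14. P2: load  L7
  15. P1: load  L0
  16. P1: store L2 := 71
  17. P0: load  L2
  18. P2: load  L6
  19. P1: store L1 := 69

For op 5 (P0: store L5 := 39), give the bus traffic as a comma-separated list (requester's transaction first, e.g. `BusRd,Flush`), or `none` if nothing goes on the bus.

bus = BusRdX

1. P1: store L0 := 45  bus=[BusRdX]  L0: P0=I P1=M P2=I  mem[L0]=80
2. P1: store L1 := 81  bus=[BusRdX]  L1: P0=I P1=M P2=I  mem[L1]=90
3. P0: store L3 := 92  bus=[BusRdX]  L3: P0=M P1=I P2=I  mem[L3]=0
4. P0: store L4 := 93  bus=[BusRdX]  L4: P0=M P1=I P2=I  mem[L4]=70
5. P0: store L5 := 39  bus=[BusRdX]  L5: P0=M P1=I P2=I  mem[L5]=10
6. P0: store L1 := 83  bus=[BusRdX,Flush]  L1: P0=M P1=I P2=I  mem[L1]=81
7. P1: load  L1  bus=[BusRd,Flush]  L1: P0=S P1=S P2=I  mem[L1]=83
8. P0: store L5 := 71  bus=[-]  L5: P0=M P1=I P2=I  mem[L5]=10
9. P0: store L4 := 34  bus=[-]  L4: P0=M P1=I P2=I  mem[L4]=70
10. P1: load  L4  bus=[BusRd,Flush]  L4: P0=S P1=S P2=I  mem[L4]=34
11. P2: store L2 := 22  bus=[BusRdX]  L2: P0=I P1=I P2=M  mem[L2]=40
12. P0: store L2 := 97  bus=[BusRdX,Flush]  L2: P0=M P1=I P2=I  mem[L2]=22
13. P0: load  L7  bus=[BusRd]  L7: P0=S P1=I P2=I  mem[L7]=40
14. P2: load  L7  bus=[BusRd]  L7: P0=S P1=I P2=S  mem[L7]=40
15. P1: load  L0  bus=[-]  L0: P0=I P1=M P2=I  mem[L0]=80
16. P1: store L2 := 71  bus=[BusRdX,Flush]  L2: P0=I P1=M P2=I  mem[L2]=97
17. P0: load  L2  bus=[BusRd,Flush]  L2: P0=S P1=S P2=I  mem[L2]=71
18. P2: load  L6  bus=[BusRd]  L6: P0=I P1=I P2=S  mem[L6]=40
19. P1: store L1 := 69  bus=[BusRdX]  L1: P0=I P1=M P2=I  mem[L1]=83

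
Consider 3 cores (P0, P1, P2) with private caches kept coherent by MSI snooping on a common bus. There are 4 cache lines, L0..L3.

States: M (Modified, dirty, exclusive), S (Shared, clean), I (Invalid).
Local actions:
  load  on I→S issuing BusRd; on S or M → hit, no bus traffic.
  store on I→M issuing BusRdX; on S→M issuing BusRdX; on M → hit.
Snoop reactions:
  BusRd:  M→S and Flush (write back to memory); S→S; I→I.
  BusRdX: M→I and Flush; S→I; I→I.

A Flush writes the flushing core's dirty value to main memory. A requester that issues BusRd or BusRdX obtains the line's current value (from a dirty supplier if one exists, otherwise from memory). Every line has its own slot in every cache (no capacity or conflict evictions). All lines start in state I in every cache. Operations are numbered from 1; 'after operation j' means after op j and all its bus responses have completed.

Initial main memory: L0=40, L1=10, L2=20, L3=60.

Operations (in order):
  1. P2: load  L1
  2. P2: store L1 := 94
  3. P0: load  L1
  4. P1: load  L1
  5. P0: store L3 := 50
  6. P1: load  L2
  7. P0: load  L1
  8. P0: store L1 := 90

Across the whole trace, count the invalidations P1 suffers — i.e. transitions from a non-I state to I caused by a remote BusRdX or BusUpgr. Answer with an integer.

  op1 P2: load  L1 → I/I/S on L1; bus BusRd; mem=10
  op2 P2: store L1 := 94 → I/I/M on L1; bus BusRdX; mem=10
  op3 P0: load  L1 → S/I/S on L1; bus BusRd Flush; mem=94
  op4 P1: load  L1 → S/S/S on L1; bus BusRd; mem=94
  op5 P0: store L3 := 50 → M/I/I on L3; bus BusRdX; mem=60
  op6 P1: load  L2 → I/S/I on L2; bus BusRd; mem=20
  op7 P0: load  L1 → S/S/S on L1; bus (none); mem=94
  op8 P0: store L1 := 90 → M/I/I on L1; bus BusRdX; mem=94

invalidations = 1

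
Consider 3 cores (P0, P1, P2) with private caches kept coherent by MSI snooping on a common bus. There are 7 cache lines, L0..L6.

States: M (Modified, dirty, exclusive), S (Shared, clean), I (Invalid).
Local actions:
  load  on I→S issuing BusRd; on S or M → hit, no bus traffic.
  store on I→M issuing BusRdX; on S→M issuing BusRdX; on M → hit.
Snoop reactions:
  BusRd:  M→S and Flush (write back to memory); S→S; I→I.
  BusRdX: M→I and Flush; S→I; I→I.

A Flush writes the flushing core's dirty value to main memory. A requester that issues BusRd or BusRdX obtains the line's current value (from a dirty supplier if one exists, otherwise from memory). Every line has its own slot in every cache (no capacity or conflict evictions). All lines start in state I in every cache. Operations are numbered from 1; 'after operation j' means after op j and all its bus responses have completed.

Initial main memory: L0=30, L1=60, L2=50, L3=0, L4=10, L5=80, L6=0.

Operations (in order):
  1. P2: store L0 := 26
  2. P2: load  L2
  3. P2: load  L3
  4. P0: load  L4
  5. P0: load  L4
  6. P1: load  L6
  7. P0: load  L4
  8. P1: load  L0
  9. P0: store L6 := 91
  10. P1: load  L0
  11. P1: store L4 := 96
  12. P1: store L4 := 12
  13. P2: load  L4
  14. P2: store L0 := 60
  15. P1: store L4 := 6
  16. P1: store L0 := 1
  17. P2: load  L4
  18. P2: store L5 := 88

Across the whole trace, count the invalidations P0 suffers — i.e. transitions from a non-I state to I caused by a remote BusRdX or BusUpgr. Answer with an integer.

[1] P2: store L0 := 26 | P0:I, P1:I, P2:M(26) | bus: BusRdX
[2] P2: load  L2 | P0:I, P1:I, P2:S(50) | bus: BusRd
[3] P2: load  L3 | P0:I, P1:I, P2:S(0) | bus: BusRd
[4] P0: load  L4 | P0:S(10), P1:I, P2:I | bus: BusRd
[5] P0: load  L4 | P0:S(10), P1:I, P2:I | bus: none
[6] P1: load  L6 | P0:I, P1:S(0), P2:I | bus: BusRd
[7] P0: load  L4 | P0:S(10), P1:I, P2:I | bus: none
[8] P1: load  L0 | P0:I, P1:S(26), P2:S(26) | bus: BusRd,Flush
[9] P0: store L6 := 91 | P0:M(91), P1:I, P2:I | bus: BusRdX
[10] P1: load  L0 | P0:I, P1:S(26), P2:S(26) | bus: none
[11] P1: store L4 := 96 | P0:I, P1:M(96), P2:I | bus: BusRdX
[12] P1: store L4 := 12 | P0:I, P1:M(12), P2:I | bus: none
[13] P2: load  L4 | P0:I, P1:S(12), P2:S(12) | bus: BusRd,Flush
[14] P2: store L0 := 60 | P0:I, P1:I, P2:M(60) | bus: BusRdX
[15] P1: store L4 := 6 | P0:I, P1:M(6), P2:I | bus: BusRdX
[16] P1: store L0 := 1 | P0:I, P1:M(1), P2:I | bus: BusRdX,Flush
[17] P2: load  L4 | P0:I, P1:S(6), P2:S(6) | bus: BusRd,Flush
[18] P2: store L5 := 88 | P0:I, P1:I, P2:M(88) | bus: BusRdX

invalidations = 1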